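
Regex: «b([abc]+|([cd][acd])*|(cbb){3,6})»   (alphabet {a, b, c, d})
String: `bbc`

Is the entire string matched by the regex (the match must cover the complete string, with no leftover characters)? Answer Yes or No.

Yes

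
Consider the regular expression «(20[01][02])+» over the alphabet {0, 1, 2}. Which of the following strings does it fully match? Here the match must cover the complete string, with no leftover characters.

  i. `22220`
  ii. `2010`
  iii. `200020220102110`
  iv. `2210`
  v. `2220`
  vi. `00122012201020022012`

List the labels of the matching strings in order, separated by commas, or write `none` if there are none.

i → no match — must start with `20`
ii → match
iii → no match
iv → no match — must start with `20`
v → no match — must start with `20`
vi → no match — must start with `20`

ii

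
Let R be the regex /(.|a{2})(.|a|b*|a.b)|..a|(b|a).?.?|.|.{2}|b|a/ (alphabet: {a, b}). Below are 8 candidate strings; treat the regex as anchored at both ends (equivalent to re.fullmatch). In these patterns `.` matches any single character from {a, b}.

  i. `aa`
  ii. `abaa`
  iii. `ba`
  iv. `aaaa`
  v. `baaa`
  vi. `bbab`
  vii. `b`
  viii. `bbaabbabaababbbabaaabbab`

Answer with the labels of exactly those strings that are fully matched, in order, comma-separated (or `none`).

i, iii, vii

i. `aa` → match
ii. `abaa` → no match
iii. `ba` → match
iv. `aaaa` → no match
v. `baaa` → no match
vi. `bbab` → no match
vii. `b` → match
viii → no match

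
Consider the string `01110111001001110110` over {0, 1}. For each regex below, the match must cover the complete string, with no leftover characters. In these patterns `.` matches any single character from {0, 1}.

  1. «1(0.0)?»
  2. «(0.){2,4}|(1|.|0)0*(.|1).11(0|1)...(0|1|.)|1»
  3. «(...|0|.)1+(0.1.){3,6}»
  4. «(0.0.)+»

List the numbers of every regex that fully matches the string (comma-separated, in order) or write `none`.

1 → no match — must start with `1`
2 → no match
3 → match
4 → no match

3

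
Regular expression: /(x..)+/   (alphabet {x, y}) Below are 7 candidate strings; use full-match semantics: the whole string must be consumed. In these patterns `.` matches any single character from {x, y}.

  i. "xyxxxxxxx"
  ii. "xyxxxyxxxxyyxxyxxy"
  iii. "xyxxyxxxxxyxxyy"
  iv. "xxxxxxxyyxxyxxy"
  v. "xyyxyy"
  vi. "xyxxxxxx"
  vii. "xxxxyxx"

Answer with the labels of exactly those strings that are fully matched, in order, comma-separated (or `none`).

i → match
ii → match
iii → match
iv → match
v → match
vi → no match
vii → no match

i, ii, iii, iv, v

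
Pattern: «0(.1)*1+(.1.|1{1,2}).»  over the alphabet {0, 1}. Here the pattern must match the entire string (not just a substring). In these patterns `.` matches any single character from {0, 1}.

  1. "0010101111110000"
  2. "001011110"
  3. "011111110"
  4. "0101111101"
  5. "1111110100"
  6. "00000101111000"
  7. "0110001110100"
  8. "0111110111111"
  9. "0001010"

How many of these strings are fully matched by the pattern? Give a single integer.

2

1 → no match
2 → match
3 → match
4 → no match
5 → no match — must start with "0"
6 → no match
7 → no match
8 → no match
9 → no match
Total matched: 2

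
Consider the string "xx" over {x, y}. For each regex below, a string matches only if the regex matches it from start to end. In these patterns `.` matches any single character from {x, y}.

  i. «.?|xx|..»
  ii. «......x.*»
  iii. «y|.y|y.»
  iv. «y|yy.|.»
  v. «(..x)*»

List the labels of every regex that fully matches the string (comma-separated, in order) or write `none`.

i

i → match
ii → no match
iii → no match
iv → no match
v → no match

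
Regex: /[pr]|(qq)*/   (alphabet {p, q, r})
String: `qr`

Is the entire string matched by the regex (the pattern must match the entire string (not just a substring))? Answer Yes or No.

No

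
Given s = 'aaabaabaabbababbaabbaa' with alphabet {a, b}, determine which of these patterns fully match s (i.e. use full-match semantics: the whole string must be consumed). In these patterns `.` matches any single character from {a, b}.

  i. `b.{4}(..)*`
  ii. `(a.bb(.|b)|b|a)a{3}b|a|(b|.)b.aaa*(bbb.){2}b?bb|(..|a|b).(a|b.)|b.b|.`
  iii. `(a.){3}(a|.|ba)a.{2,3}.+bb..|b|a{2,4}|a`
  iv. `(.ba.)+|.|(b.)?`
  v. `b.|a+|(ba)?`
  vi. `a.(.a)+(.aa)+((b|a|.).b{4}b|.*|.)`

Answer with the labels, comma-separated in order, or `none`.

iii

i → no match — must start with 'b'
ii → no match
iii → match
iv → no match
v → no match
vi → no match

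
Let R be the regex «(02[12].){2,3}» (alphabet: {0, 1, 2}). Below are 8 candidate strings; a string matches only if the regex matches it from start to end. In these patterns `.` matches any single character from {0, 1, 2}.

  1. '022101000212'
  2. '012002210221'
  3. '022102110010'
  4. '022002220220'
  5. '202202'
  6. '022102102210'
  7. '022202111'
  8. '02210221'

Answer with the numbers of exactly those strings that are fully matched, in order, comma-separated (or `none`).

4, 8

1 → no match
2 → no match — must start with '02'
3 → no match
4 → match
5 → no match — must start with '02'
6 → no match
7 → no match
8 → match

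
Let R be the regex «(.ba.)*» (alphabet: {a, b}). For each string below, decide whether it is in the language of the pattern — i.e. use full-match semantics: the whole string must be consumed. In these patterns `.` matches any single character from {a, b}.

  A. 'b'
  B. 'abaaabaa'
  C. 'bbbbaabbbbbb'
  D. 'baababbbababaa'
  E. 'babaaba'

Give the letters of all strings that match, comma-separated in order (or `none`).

B

A → no match
B → match
C → no match
D → no match
E → no match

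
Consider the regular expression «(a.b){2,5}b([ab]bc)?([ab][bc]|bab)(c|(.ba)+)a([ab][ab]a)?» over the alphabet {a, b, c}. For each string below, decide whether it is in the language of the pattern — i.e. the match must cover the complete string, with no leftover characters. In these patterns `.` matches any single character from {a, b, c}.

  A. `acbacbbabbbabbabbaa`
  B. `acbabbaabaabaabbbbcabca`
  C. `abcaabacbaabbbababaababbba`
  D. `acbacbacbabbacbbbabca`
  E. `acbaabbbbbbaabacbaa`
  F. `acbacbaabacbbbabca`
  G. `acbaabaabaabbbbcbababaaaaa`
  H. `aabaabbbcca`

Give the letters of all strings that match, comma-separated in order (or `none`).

A, B, D, E, F, G, H

A → match
B → match
C → no match
D → match
E → match
F → match
G → match
H. `aabaabbbcca` → match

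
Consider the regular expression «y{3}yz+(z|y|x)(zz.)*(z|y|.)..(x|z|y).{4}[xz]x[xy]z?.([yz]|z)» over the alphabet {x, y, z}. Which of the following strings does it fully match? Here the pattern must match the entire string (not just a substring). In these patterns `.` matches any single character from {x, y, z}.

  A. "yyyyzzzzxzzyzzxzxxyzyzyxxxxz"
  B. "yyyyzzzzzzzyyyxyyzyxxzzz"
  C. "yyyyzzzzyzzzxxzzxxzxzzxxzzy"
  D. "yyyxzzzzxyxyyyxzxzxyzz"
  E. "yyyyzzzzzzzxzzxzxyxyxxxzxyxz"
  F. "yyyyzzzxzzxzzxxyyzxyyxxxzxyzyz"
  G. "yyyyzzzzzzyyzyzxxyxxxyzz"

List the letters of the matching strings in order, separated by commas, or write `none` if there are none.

A, E, G

A → match
B → no match
C → no match
D → no match
E → match
F → no match
G → match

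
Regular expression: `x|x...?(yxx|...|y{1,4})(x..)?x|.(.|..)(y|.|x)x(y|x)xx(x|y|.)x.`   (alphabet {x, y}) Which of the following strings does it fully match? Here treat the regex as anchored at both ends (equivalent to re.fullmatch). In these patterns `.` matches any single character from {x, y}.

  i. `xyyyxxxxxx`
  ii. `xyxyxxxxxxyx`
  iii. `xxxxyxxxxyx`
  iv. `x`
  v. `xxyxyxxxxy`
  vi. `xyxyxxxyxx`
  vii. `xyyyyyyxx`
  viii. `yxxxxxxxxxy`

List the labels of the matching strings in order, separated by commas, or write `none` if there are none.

i. `xyyyxxxxxx` → match
ii. `xyxyxxxxxxyx` → no match
iii. `xxxxyxxxxyx` → match
iv. `x` → match
v. `xxyxyxxxxy` → match
vi. `xyxyxxxyxx` → match
vii. `xyyyyyyxx` → no match
viii. `yxxxxxxxxxy` → match

i, iii, iv, v, vi, viii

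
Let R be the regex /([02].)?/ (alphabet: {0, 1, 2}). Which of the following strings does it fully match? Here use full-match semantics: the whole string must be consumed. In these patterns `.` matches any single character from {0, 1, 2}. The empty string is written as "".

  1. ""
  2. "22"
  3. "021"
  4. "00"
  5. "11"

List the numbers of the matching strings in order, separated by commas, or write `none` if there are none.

1 → match
2 → match
3 → no match
4 → match
5 → no match

1, 2, 4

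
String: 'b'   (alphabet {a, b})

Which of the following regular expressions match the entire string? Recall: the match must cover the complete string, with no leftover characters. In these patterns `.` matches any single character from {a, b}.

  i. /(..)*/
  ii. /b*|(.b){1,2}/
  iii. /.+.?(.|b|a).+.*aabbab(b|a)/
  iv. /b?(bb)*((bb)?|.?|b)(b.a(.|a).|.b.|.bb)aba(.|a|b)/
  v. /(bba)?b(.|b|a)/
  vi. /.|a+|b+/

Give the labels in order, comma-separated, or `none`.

i → no match
ii → match
iii → no match
iv → no match
v → no match
vi → match

ii, vi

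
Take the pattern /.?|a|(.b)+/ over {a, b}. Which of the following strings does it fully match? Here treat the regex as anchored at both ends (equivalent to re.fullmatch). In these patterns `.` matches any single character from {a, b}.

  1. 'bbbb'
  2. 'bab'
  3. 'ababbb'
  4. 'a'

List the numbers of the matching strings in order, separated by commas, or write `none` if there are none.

1, 3, 4

1 → match
2 → no match
3 → match
4 → match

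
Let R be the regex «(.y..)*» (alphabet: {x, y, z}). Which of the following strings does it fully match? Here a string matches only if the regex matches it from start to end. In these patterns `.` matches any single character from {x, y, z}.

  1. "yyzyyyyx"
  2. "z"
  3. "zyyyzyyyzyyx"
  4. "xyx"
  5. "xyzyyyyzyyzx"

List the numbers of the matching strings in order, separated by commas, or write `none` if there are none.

1, 3, 5

1 → match
2 → no match
3 → match
4 → no match
5 → match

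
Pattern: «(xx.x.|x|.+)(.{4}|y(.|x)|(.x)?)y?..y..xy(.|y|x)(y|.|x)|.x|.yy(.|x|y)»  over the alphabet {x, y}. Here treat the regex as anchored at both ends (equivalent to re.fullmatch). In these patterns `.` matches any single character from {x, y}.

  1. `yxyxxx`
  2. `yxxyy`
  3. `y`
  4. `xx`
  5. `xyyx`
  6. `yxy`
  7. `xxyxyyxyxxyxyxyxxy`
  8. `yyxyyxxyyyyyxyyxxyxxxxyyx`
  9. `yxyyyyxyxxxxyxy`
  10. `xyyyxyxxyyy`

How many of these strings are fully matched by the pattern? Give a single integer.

2

1 → no match
2 → no match
3 → no match
4 → match
5 → match
6 → no match
7 → no match
8 → no match
9 → no match
10 → no match
Total matched: 2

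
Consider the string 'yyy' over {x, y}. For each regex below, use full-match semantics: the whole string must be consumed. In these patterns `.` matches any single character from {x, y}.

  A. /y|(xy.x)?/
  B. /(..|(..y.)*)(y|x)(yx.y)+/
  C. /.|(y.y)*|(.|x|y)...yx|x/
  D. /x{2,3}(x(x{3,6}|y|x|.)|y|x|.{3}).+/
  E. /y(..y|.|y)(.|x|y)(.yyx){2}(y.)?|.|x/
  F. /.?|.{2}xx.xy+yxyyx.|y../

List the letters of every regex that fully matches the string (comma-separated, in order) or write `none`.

A → no match
B → no match
C → match
D → no match — must start with 'x'
E → no match
F → match

C, F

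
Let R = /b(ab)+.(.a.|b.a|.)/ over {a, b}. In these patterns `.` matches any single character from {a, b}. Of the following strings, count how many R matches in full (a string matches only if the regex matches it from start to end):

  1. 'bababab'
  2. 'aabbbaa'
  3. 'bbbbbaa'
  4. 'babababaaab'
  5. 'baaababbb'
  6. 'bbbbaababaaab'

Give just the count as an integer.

1 → match
2 → no match — must start with 'bab'
3 → no match — must start with 'bab'
4 → match
5 → no match — must start with 'bab'
6 → no match — must start with 'bab'
Total matched: 2

2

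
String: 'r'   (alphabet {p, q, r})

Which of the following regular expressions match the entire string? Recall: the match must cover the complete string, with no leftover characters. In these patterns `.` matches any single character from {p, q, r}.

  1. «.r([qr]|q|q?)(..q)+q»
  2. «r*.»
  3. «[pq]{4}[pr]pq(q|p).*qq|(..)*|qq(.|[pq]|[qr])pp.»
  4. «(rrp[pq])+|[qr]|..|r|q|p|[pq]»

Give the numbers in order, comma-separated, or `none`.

1 → no match — must end with 'qq'
2 → match
3 → no match
4 → match

2, 4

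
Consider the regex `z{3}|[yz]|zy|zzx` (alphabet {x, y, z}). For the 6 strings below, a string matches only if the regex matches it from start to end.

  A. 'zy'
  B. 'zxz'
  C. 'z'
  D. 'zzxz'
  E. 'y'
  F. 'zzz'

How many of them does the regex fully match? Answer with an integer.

A. 'zy' → match
B. 'zxz' → no match
C. 'z' → match
D. 'zzxz' → no match
E. 'y' → match
F. 'zzz' → match
Total matched: 4

4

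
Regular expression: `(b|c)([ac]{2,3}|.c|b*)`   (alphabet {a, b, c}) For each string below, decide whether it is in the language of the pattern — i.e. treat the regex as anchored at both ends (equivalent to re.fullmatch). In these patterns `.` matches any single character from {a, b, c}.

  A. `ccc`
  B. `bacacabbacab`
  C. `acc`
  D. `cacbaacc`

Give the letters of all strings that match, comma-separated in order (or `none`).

A. `ccc` → match
B. `bacacabbacab` → no match
C. `acc` → no match
D. `cacbaacc` → no match

A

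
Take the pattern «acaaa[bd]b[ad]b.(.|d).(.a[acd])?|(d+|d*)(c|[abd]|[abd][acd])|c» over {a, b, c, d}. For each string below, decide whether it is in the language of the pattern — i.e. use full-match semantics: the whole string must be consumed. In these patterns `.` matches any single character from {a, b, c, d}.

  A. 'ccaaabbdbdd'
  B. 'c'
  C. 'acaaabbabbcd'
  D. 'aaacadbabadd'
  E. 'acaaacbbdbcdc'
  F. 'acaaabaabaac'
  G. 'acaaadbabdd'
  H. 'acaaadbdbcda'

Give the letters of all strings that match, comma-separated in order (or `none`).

B, C, H

A. 'ccaaabbdbdd' → no match
B. 'c' → match
C. 'acaaabbabbcd' → match
D. 'aaacadbabadd' → no match
E → no match
F. 'acaaabaabaac' → no match
G. 'acaaadbabdd' → no match
H. 'acaaadbdbcda' → match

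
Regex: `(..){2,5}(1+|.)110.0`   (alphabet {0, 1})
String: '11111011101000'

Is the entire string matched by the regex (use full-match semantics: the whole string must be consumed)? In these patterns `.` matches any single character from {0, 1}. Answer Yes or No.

No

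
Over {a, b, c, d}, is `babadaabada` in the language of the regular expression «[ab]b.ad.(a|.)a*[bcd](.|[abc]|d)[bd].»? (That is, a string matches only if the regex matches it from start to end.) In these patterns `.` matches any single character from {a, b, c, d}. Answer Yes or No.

No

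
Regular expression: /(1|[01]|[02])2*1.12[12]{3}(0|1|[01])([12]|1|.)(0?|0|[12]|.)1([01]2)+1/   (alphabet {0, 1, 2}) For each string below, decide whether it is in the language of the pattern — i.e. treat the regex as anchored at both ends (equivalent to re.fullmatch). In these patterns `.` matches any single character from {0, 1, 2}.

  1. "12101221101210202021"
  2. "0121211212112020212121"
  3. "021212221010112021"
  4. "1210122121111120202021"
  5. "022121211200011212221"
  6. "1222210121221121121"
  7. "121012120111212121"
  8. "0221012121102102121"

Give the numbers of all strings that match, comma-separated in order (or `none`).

1, 2, 3, 4, 6, 8

1 → match
2 → match
3 → match
4 → match
5 → no match
6 → match
7 → no match
8 → match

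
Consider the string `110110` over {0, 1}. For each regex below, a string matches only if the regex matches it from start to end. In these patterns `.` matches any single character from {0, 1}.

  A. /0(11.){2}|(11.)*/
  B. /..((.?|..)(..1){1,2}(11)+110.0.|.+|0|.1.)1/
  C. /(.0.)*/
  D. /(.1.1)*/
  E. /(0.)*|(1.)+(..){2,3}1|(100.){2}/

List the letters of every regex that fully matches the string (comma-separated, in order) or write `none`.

A

A → match
B → no match — must end with `1`
C → no match
D → no match
E → no match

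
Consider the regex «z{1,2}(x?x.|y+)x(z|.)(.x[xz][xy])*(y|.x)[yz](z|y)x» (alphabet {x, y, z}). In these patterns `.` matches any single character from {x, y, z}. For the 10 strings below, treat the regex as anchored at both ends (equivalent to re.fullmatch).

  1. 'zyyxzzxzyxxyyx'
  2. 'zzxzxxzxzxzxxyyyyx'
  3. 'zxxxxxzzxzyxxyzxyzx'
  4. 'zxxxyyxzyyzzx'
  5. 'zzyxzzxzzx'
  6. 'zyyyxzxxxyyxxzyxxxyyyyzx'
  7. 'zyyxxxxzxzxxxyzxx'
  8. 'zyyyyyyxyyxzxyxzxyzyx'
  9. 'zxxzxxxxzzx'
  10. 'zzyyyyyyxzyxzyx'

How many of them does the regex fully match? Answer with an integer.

7

1 → match
2 → match
3 → no match
4 → match
5 → match
6 → no match
7 → no match
8 → match
9 → match
10 → match
Total matched: 7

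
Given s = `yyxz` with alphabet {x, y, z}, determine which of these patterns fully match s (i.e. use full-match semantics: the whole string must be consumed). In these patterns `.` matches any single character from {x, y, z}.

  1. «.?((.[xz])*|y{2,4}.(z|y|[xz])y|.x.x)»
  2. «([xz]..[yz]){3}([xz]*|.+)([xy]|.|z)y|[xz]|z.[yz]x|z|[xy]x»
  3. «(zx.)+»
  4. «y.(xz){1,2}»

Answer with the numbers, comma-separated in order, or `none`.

1 → no match
2 → no match
3 → no match — must start with `zx`
4 → match

4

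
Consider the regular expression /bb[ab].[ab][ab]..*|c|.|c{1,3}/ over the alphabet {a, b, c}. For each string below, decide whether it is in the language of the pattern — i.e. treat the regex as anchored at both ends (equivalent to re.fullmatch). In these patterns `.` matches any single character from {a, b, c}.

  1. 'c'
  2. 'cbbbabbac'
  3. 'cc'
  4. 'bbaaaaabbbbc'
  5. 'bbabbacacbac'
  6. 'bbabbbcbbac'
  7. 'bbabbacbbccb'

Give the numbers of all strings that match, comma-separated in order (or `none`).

1 → match
2 → no match
3 → match
4 → match
5 → match
6 → match
7 → match

1, 3, 4, 5, 6, 7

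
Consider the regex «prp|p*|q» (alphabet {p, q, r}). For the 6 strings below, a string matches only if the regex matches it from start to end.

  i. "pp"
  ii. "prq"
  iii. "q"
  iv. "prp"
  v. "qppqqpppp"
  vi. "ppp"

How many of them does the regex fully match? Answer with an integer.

4

i → match
ii → no match
iii → match
iv → match
v → no match
vi → match
Total matched: 4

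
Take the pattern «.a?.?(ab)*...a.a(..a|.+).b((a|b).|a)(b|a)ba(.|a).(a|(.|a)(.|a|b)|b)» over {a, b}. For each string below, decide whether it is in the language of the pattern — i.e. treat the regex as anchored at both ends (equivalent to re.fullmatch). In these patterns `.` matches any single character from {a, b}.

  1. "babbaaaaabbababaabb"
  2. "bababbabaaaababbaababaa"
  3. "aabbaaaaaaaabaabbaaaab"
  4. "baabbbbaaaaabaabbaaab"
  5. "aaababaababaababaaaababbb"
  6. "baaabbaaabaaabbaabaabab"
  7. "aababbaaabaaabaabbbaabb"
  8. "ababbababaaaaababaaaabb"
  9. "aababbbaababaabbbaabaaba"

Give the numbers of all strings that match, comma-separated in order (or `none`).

1, 2, 3, 4, 6, 9

1 → match
2 → match
3 → match
4 → match
5 → no match
6 → match
7 → no match
8 → no match
9 → match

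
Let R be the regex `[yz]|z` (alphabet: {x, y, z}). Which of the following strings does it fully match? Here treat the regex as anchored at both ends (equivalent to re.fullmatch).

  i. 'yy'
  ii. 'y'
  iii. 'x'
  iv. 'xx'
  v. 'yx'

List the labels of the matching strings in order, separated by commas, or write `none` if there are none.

ii

i → no match
ii → match
iii → no match
iv → no match
v → no match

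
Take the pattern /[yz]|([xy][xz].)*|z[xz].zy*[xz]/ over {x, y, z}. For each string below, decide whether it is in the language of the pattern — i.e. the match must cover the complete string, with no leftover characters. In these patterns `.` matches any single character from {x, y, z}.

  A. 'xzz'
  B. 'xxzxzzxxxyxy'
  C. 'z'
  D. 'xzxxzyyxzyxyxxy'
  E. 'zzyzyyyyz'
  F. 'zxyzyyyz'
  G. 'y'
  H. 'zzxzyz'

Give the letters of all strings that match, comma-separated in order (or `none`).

A, B, C, D, E, F, G, H

A → match
B → match
C → match
D → match
E → match
F → match
G → match
H → match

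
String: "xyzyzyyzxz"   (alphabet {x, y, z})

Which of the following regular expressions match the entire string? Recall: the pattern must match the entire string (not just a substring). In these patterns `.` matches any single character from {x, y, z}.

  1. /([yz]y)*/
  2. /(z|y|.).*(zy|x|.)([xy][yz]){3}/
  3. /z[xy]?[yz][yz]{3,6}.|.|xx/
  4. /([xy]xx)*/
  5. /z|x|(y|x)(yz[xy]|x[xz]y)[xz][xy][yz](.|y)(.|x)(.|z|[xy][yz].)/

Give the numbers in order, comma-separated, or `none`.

1 → no match
2 → no match
3 → no match
4 → no match
5 → match

5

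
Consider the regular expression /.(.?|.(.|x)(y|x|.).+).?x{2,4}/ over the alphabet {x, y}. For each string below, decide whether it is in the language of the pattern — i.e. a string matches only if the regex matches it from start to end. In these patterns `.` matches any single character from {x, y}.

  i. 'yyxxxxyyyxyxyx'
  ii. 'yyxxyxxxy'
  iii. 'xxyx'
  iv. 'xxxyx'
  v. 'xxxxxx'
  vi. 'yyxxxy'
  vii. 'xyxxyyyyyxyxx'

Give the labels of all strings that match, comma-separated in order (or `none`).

v, vii

i → no match
ii → no match — must end with 'x'
iii → no match
iv → no match
v → match
vi → no match — must end with 'x'
vii → match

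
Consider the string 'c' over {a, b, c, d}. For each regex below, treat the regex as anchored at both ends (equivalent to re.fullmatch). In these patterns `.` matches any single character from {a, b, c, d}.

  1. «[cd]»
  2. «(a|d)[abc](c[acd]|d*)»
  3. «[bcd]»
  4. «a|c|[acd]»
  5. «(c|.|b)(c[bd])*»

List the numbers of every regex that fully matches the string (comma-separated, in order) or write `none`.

1 → match
2 → no match
3 → match
4 → match
5 → match

1, 3, 4, 5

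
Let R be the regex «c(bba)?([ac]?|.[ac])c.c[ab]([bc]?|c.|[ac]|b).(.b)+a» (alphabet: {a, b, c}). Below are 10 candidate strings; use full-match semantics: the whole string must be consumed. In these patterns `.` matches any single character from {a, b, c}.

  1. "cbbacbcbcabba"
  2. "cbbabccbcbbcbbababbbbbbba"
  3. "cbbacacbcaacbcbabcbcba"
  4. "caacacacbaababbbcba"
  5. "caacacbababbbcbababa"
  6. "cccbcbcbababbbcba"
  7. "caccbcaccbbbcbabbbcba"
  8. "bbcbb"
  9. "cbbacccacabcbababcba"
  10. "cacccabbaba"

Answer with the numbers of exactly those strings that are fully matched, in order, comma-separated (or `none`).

1 → match
2 → match
3 → match
4 → match
5 → match
6 → match
7 → match
8 → no match — must start with "c"
9 → match
10 → match

1, 2, 3, 4, 5, 6, 7, 9, 10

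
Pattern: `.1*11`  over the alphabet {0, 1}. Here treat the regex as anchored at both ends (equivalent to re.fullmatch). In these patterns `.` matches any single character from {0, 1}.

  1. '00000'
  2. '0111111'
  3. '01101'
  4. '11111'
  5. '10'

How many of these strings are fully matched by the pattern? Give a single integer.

1 → no match — must end with '11'
2 → match
3 → no match — must end with '11'
4 → match
5 → no match — must end with '11'
Total matched: 2

2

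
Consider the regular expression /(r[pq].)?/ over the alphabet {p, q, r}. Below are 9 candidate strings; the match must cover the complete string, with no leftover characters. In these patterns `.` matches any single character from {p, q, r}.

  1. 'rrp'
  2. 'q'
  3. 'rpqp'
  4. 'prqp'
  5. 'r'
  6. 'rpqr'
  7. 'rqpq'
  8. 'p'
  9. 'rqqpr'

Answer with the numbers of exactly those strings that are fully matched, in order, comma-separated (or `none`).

1. 'rrp' → no match
2. 'q' → no match
3. 'rpqp' → no match
4. 'prqp' → no match
5. 'r' → no match
6. 'rpqr' → no match
7. 'rqpq' → no match
8. 'p' → no match
9. 'rqqpr' → no match

none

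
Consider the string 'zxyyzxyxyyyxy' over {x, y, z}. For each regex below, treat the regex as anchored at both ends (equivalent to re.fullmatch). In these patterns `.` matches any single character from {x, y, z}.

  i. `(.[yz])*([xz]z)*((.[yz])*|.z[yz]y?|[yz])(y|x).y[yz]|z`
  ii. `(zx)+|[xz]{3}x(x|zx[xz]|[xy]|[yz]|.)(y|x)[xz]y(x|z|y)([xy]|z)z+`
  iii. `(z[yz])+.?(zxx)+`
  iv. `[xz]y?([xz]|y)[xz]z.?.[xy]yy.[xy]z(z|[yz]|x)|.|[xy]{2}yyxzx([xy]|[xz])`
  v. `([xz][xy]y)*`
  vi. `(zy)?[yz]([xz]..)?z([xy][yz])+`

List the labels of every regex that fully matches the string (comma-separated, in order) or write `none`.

i → no match
ii → no match
iii → no match — must end with 'zxx'
iv → no match
v → no match
vi → match

vi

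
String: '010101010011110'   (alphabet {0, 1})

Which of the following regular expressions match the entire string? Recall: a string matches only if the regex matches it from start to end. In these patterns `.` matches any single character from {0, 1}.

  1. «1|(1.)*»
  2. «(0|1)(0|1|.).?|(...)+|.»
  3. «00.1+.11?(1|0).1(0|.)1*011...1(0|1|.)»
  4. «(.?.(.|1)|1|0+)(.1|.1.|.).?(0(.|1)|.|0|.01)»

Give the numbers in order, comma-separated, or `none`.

1 → no match
2 → match
3 → no match — must start with '00'
4 → no match

2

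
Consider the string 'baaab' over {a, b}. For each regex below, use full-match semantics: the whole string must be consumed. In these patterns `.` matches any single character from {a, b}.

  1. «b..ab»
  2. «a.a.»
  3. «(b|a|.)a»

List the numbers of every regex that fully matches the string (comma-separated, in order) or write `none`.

1

1 → match
2 → no match — must start with 'a'
3 → no match — must end with 'a'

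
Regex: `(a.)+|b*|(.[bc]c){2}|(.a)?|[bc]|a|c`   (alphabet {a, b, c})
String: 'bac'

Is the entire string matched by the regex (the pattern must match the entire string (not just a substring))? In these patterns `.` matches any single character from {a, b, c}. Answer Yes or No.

No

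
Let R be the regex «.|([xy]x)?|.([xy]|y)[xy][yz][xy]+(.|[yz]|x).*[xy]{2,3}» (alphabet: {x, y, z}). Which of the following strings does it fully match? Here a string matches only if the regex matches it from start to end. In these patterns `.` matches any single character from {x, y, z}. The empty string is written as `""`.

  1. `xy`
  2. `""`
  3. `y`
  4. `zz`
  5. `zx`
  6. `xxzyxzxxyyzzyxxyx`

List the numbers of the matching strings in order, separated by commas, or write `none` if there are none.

1. `xy` → no match
2. `""` → match
3. `y` → match
4. `zz` → no match
5. `zx` → no match
6 → no match

2, 3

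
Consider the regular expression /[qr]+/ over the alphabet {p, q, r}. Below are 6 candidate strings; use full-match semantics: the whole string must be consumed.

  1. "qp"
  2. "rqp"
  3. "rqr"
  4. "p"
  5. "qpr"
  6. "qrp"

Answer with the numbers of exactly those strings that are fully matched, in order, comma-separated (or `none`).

3

1. "qp" → no match
2. "rqp" → no match
3. "rqr" → match
4. "p" → no match
5. "qpr" → no match
6. "qrp" → no match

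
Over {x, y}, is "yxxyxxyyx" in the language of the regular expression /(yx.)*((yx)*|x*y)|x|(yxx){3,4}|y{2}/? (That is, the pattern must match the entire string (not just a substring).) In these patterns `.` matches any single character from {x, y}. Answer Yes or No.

No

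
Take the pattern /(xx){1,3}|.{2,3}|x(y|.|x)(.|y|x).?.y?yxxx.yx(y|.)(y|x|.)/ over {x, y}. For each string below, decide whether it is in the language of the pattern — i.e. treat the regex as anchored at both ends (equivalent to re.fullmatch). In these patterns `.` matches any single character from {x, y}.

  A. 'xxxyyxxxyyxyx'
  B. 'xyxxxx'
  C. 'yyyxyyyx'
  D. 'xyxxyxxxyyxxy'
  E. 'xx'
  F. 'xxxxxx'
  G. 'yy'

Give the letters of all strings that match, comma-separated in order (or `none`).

A, D, E, F, G

A → match
B → no match
C → no match
D → match
E → match
F → match
G → match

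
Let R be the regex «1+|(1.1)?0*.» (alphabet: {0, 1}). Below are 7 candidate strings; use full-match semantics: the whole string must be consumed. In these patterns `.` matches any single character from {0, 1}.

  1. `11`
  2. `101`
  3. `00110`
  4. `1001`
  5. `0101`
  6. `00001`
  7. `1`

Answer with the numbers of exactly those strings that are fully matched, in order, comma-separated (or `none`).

1, 6, 7

1 → match
2 → no match
3 → no match
4 → no match
5 → no match
6 → match
7 → match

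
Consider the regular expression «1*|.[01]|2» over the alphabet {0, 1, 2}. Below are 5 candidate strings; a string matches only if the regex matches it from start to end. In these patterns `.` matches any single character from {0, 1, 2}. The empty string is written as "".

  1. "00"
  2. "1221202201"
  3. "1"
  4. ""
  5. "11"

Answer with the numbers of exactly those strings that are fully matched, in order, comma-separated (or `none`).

1 → match
2 → no match
3 → match
4 → match
5 → match

1, 3, 4, 5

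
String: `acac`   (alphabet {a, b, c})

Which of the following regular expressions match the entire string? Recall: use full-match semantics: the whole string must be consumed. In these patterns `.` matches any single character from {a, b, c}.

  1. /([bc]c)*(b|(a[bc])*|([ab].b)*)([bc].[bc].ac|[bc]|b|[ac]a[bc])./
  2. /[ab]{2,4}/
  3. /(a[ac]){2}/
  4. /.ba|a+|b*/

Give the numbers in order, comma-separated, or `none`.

3

1 → no match
2 → no match
3 → match
4 → no match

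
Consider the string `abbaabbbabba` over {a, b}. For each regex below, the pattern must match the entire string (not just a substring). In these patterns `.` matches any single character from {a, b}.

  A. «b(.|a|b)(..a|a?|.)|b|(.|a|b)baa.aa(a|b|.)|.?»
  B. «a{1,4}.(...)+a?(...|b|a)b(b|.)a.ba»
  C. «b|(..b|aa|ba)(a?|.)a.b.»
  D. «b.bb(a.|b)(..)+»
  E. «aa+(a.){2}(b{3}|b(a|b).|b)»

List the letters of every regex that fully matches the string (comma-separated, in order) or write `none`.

B

A → no match
B → match
C → no match
D → no match — must start with `b`
E → no match — must start with `aa`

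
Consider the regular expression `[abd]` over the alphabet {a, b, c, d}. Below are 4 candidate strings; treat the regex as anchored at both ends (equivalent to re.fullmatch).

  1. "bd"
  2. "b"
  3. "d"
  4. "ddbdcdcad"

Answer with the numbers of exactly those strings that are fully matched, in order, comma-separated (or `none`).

1 → no match
2 → match
3 → match
4 → no match

2, 3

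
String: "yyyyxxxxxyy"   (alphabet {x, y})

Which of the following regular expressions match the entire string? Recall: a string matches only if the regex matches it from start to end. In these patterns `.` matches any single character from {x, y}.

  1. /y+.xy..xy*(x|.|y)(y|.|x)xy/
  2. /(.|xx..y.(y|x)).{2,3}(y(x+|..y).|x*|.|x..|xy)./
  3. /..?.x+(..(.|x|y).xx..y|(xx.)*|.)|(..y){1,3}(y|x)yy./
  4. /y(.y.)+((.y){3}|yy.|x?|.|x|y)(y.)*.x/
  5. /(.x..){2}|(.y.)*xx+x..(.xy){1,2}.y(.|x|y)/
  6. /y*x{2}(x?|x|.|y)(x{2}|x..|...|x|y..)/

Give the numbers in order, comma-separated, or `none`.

1 → no match — must end with "xy"
2 → match
3 → no match
4 → no match — must end with "x"
5 → no match
6 → no match

2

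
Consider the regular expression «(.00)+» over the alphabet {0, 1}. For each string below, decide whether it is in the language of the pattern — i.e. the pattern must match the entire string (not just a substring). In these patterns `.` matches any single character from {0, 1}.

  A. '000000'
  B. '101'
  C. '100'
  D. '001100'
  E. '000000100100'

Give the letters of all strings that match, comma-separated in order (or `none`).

A → match
B → no match — must end with '00'
C → match
D → no match
E → match

A, C, E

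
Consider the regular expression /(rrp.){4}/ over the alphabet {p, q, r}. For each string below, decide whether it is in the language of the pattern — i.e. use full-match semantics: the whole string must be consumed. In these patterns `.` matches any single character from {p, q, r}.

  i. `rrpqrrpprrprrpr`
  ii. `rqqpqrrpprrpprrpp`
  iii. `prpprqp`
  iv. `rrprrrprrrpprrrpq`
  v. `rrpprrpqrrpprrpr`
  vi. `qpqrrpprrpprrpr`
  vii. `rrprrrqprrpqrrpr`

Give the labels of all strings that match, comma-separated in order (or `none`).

i → no match
ii → no match — must start with `rrp`
iii. `prpprqp` → no match — must start with `rrp`
iv → no match
v → match
vi → no match — must start with `rrp`
vii → no match

v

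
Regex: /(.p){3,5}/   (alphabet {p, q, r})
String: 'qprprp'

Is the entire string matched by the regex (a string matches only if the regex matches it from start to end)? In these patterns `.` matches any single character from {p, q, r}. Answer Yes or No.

Yes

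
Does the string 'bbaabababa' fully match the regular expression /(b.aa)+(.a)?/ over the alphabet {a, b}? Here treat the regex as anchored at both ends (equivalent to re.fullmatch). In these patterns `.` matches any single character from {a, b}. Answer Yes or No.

No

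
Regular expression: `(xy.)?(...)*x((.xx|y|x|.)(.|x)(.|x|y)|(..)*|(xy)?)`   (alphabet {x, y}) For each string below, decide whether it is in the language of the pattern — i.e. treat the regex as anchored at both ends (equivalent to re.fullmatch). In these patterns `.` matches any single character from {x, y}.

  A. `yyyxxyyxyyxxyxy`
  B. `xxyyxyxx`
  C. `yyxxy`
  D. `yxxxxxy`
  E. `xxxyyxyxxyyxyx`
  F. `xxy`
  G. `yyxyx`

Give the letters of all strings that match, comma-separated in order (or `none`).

D, F

A → no match
B → no match
C → no match
D → match
E → no match
F → match
G → no match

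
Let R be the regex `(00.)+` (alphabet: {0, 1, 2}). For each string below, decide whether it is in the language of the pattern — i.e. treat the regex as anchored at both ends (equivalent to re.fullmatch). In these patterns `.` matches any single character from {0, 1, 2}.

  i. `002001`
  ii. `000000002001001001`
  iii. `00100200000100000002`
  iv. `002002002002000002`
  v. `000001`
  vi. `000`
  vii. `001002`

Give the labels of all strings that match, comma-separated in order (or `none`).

i → match
ii → match
iii → no match
iv → match
v → match
vi → match
vii → match

i, ii, iv, v, vi, vii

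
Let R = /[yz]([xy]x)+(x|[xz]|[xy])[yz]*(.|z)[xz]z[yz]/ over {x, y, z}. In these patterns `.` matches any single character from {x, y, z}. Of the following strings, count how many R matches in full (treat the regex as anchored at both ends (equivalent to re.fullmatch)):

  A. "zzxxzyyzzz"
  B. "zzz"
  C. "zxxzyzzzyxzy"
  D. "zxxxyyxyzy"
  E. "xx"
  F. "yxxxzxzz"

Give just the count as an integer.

2

A → no match
B → no match
C → match
D → no match
E → no match
F → match
Total matched: 2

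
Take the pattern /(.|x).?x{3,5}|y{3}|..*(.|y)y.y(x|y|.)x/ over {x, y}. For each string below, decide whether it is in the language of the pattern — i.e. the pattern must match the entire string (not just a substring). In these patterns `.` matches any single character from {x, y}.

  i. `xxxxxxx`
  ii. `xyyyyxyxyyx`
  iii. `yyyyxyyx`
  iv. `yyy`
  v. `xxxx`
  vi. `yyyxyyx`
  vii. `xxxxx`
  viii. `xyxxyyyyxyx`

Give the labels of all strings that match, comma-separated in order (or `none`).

i, ii, iii, iv, v, vi, vii

i → match
ii → match
iii → match
iv → match
v → match
vi → match
vii → match
viii → no match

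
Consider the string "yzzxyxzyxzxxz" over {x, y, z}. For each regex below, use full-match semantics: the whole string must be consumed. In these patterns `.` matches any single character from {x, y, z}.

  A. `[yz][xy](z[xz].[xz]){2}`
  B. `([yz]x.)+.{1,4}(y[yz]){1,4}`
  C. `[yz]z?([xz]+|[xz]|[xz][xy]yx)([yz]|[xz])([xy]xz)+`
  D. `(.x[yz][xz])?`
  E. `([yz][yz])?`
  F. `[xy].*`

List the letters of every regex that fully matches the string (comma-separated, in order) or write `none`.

C, F

A → no match
B → no match
C → match
D → no match
E → no match
F → match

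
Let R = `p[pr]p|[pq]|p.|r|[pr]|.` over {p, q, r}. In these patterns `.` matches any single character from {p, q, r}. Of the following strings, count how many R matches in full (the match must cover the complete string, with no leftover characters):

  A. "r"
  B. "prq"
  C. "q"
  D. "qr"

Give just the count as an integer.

A → match
B → no match
C → match
D → no match
Total matched: 2

2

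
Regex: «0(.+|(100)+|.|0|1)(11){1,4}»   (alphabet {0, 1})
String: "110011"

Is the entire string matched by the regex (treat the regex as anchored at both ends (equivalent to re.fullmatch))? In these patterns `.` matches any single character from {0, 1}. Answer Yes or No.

Every match must start with "0", but "110011" does not.

No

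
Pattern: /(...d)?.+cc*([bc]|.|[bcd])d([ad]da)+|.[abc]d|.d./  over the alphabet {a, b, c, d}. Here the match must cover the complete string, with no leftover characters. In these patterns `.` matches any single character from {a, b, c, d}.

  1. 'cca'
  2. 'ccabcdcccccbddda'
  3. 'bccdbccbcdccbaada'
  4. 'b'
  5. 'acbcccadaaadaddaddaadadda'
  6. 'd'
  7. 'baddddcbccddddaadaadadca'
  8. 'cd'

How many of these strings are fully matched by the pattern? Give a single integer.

1 → no match
2 → match
3 → no match
4 → no match
5 → no match
6 → no match
7 → no match
8 → no match
Total matched: 1

1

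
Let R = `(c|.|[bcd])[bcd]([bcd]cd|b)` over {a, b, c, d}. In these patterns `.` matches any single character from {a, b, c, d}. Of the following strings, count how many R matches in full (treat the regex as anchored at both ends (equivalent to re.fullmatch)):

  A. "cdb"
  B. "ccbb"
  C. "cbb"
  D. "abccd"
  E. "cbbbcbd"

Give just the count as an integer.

A. "cdb" → match
B. "ccbb" → no match
C. "cbb" → match
D. "abccd" → match
E. "cbbbcbd" → no match
Total matched: 3

3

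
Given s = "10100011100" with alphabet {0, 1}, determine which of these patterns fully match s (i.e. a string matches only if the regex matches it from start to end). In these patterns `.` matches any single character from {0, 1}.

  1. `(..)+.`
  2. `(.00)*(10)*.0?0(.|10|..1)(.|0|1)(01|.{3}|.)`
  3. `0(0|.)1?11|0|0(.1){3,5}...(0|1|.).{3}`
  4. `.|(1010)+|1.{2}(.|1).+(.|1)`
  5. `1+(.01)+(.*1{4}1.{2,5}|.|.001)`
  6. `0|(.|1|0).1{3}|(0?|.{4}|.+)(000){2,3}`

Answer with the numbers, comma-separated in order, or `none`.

1 → match
2 → match
3 → no match — must start with "0"
4 → match
5 → no match
6 → no match

1, 2, 4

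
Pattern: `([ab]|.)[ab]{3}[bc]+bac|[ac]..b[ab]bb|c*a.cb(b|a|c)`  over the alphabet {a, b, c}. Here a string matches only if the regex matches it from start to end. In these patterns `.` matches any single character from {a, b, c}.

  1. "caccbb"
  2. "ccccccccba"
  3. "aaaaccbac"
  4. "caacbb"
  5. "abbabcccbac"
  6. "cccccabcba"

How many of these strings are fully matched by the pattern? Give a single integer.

5

1 → match
2 → no match
3 → match
4 → match
5 → match
6 → match
Total matched: 5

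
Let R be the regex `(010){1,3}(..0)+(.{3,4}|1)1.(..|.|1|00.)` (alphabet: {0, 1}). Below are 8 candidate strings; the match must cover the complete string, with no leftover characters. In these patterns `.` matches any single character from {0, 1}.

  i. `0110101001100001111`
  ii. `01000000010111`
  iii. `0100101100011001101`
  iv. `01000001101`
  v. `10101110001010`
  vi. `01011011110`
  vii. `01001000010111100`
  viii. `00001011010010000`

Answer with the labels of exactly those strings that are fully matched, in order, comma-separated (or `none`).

vi, vii

i → no match — must start with `010`
ii → no match
iii → no match
iv → no match
v → no match — must start with `010`
vi → match
vii → match
viii → no match — must start with `010`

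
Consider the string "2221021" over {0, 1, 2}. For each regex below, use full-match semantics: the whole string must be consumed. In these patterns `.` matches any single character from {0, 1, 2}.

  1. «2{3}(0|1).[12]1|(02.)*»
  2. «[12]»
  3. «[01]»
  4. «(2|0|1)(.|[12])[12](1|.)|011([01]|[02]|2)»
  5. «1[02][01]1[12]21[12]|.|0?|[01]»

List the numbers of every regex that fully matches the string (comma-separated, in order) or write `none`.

1 → match
2 → no match
3 → no match
4 → no match
5 → no match

1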